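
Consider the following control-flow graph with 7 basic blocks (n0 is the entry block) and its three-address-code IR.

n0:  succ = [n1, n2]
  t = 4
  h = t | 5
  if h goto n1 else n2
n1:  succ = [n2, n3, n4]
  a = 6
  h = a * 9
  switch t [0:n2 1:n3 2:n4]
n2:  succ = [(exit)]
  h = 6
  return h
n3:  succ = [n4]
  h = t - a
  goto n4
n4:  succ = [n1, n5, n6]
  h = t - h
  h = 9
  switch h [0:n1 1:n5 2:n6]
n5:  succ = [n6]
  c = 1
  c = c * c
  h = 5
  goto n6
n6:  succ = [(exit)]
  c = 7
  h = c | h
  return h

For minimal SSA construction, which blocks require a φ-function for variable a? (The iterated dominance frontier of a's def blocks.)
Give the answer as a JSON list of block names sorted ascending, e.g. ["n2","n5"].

idom tree: n1←n0 n2←n0 n3←n1 n4←n1 n5←n4 n6←n4
Dom at joins:
  n1: preds {n0,n4}: {n0} ∩ {n0,n1,n4} = {n0}; idom=n0
  n2: preds {n0,n1}: {n0} ∩ {n0,n1} = {n0}; idom=n0
  n4: preds {n1,n3}: {n0,n1} ∩ {n0,n1,n3} = {n0,n1}; idom=n1
  n6: preds {n4,n5}: {n0,n1,n4} ∩ {n0,n1,n4,n5} = {n0,n1,n4}; idom=n4

DF walk-up:
  n1←n0: walk · to n0
  n1←n4: walk n4→n1 to n0
  n2←n0: walk · to n0
  n2←n1: walk n1 to n0
  n4←n1: walk · to n1
  n4←n3: walk n3 to n1
  n6←n4: walk · to n4
  n6←n5: walk n5 to n4
  n0 → ∅
  n1 → {n1,n2}
  n2 → ∅
  n3 → {n4}
  n4 → {n1}
  n5 → {n6}
  n6 → ∅

φ for a: defs {n1}
  DF⁺ = {n1,n2}

Answer: ["n1", "n2"]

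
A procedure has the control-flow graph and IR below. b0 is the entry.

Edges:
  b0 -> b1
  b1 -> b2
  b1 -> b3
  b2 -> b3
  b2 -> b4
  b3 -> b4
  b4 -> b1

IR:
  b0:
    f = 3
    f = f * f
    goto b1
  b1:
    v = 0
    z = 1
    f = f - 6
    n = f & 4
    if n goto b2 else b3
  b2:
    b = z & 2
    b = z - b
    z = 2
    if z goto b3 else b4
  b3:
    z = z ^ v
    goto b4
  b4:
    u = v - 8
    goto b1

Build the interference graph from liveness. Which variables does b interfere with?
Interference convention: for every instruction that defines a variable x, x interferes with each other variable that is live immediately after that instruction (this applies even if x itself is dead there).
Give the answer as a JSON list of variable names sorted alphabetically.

Answer: ["f", "v", "z"]

Analysis:
Per-block:
  b0: {f} / ∅
  b1: {f,n,v,z} / {f}
  b2: {b,z} / {z}
  b3: {z} / {v,z}
  b4: {u} / {v}

Live sets:
  live b0: ∅→{f}
  live b1: {f}→{f,v,z}
  live b2: {f,v,z}→{f,v,z}
  live b3: {f,v,z}→{f,v}
  live b4: {f,v}→{f}

Conflict graph:
  b↔{f,v,z}
  f↔{b,n,u,v,z}
  n↔{f,v,z}
  u↔{f}
  v↔{b,f,n,z}
  z↔{b,f,n,v}

N(b) = ["f", "v", "z"]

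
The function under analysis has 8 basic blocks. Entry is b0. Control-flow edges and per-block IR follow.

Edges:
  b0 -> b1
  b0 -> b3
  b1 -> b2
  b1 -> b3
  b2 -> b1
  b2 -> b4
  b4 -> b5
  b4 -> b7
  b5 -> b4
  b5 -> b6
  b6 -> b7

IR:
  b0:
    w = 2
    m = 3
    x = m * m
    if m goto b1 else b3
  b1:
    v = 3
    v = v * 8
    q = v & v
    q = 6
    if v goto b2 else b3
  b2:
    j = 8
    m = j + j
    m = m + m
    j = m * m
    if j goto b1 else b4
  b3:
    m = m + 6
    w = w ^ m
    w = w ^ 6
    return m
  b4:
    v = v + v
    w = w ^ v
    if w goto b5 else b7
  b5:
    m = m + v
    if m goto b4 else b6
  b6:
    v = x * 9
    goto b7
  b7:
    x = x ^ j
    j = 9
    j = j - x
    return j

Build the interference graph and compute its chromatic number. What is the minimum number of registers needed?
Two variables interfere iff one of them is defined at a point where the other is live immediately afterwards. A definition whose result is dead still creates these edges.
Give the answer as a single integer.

Answer: 5

Derivation:
Per-block:
  b0: def={m,w,x} ue=∅
  b1: def={q,v} ue=∅
  b2: def={j,m} ue=∅
  b3: def={m,w} ue={m,w}
  b4: def={v,w} ue={v,w}
  b5: def={m} ue={m,v}
  b6: def={v} ue={x}
  b7: def={j,x} ue={j,x}

Backward fixpoint:
  live b0: ∅→{m,w,x}
  live b1: {m,w,x}→{m,v,w,x}
  live b2: {v,w,x}→{j,m,v,w,x}
  live b3: {m,w}→∅
  live b4: {j,m,v,w,x}→{j,m,v,w,x}
  live b5: {j,m,v,w,x}→{j,m,v,w,x}
  live b6: {j,x}→{j,x}
  live b7: {j,x}→∅

Conflict graph:
  j — {m,v,w,x}
  m — {j,q,v,w,x}
  q — {m,v,w,x}
  v — {j,m,q,w,x}
  w — {j,m,q,v,x}
  x — {j,m,q,v,w}

Colouring:
  clique {j,m,v,w,x} ⇒ need ≥ 5
  5-colouring: r0={m}  r1={v}  r2={w}  r3={x}  r4={j,q}
  χ = 5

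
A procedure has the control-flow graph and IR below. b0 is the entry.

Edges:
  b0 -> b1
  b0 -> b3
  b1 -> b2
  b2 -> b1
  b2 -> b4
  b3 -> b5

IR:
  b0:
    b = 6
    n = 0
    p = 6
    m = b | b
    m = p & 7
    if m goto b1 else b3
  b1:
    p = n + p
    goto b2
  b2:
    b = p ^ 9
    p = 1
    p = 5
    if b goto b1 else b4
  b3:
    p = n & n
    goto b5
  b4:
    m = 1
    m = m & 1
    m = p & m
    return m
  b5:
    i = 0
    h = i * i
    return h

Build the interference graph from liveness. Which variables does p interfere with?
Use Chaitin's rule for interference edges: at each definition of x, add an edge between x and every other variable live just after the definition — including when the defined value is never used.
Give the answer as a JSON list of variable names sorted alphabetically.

Answer: ["b", "m", "n"]

Working:
Block summaries:
  b0: def={b,m,n,p} ue=∅
  b1: def={p} ue={n,p}
  b2: def={b,p} ue={p}
  b3: def={p} ue={n}
  b4: def={m} ue={p}
  b5: def={h,i} ue=∅

Live sets:
  b0: in=∅ out={n,p}
  b1: in={n,p} out={n,p}
  b2: in={n,p} out={n,p}
  b3: in={n} out=∅
  b4: in={p} out=∅
  b5: in=∅ out=∅

Conflict graph:
  b↔{n,p}
  h↔∅
  i↔∅
  m↔{n,p}
  n↔{b,m,p}
  p↔{b,m,n}

N(p) = ["b", "m", "n"]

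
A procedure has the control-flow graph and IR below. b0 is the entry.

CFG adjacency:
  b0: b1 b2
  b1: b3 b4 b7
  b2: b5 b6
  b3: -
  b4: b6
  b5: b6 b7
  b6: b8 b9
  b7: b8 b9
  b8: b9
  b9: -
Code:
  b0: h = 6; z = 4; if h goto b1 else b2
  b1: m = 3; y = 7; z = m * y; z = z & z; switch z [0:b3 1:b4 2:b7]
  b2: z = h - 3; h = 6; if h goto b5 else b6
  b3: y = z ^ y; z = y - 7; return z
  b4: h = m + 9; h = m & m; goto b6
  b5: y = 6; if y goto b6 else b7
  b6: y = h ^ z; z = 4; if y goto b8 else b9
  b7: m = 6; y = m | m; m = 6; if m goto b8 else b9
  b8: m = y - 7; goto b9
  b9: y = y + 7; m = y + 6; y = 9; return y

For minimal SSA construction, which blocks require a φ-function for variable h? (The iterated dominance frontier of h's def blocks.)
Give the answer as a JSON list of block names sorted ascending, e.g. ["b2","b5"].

Answer: ["b6", "b7", "b8", "b9"]

Working:
idom tree: b1←b0 b2←b0 b3←b1 b4←b1 b5←b2 b6←b0 b7←b0 b8←b0 b9←b0
Join-block Dom:
  b6: preds {b2,b4,b5}: {b0,b2} ∩ {b0,b1,b4} ∩ {b0,b2,b5} = {b0}; idom=b0
  b7: preds {b1,b5}: {b0,b1} ∩ {b0,b2,b5} = {b0}; idom=b0
  b8: preds {b6,b7}: {b0,b6} ∩ {b0,b7} = {b0}; idom=b0
  b9: preds {b6,b7,b8}: {b0,b6} ∩ {b0,b7} ∩ {b0,b8} = {b0}; idom=b0

Frontier:
  b6←b2: walk b2 to b0
  b6←b4: walk b4→b1 to b0
  b6←b5: walk b5→b2 to b0
  b7←b1: walk b1 to b0
  b7←b5: walk b5→b2 to b0
  b8←b6: walk b6 to b0
  b8←b7: walk b7 to b0
  b9←b6: walk b6 to b0
  b9←b7: walk b7 to b0
  b9←b8: walk b8 to b0
  b0 → ∅
  b1 → {b6,b7}
  b2 → {b6,b7}
  b3 → ∅
  b4 → {b6}
  b5 → {b6,b7}
  b6 → {b8,b9}
  b7 → {b8,b9}
  b8 → {b9}
  b9 → ∅

φ for h: defs {b0,b2,b4}
  DF⁺ = {b6,b7,b8,b9}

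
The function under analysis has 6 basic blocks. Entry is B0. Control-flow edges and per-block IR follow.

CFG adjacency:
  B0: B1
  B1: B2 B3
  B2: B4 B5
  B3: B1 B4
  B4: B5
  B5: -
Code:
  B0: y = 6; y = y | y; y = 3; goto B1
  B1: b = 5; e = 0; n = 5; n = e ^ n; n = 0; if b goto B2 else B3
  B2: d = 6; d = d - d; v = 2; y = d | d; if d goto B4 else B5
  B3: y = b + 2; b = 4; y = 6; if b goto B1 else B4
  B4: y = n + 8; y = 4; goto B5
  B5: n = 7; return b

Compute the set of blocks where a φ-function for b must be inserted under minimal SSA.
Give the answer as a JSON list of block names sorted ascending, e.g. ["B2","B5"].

idom tree: B1←B0 B2←B1 B3←B1 B4←B1 B5←B1
Dom∩ at merges:
  B1: preds {B0,B3}: {B0} ∩ {B0,B1,B3} = {B0}; idom=B0
  B4: preds {B2,B3}: {B0,B1,B2} ∩ {B0,B1,B3} = {B0,B1}; idom=B1
  B5: preds {B2,B4}: {B0,B1,B2} ∩ {B0,B1,B4} = {B0,B1}; idom=B1

DF derivation:
  B1←B0: walk · to B0
  B1←B3: walk B3→B1 to B0
  B4←B2: walk B2 to B1
  B4←B3: walk B3 to B1
  B5←B2: walk B2 to B1
  B5←B4: walk B4 to B1
  DF(B0)=∅
  DF(B1)={B1}
  DF(B2)={B4,B5}
  DF(B3)={B1,B4}
  DF(B4)={B5}
  DF(B5)=∅

φ for b: defs {B1,B3}
  DF⁺ = {B1,B4,B5}

Answer: ["B1", "B4", "B5"]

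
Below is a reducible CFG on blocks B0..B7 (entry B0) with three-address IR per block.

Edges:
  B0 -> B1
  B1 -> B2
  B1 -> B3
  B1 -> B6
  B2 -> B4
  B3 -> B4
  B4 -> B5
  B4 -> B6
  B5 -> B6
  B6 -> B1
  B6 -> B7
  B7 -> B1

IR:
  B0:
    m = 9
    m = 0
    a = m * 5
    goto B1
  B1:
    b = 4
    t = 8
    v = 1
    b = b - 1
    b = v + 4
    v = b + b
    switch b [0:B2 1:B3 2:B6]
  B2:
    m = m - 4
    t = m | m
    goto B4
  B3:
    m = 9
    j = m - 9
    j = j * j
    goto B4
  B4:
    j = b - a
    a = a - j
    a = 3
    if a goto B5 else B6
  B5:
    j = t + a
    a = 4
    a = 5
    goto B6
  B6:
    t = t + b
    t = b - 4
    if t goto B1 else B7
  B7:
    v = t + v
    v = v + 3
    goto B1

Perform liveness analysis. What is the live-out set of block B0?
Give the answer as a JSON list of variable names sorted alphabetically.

Answer: ["a", "m"]

Derivation:
Block summaries:
  B0 def {a,m} use ∅
  B1 def {b,t,v} use ∅
  B2 def {m,t} use {m}
  B3 def {j,m} use ∅
  B4 def {a,j} use {a,b}
  B5 def {a,j} use {a,t}
  B6 def {t} use {b,t}
  B7 def {v} use {t,v}

Live sets:
  live B0: ∅→{a,m}
  live B1: {a,m}→{a,b,m,t,v}
  live B2: {a,b,m,v}→{a,b,m,t,v}
  live B3: {a,b,t,v}→{a,b,m,t,v}
  live B4: {a,b,m,t,v}→{a,b,m,t,v}
  live B5: {a,b,m,t,v}→{a,b,m,t,v}
  live B6: {a,b,m,t,v}→{a,m,t,v}
  live B7: {a,m,t,v}→{a,m}

live-out(B0) = ["a", "m"]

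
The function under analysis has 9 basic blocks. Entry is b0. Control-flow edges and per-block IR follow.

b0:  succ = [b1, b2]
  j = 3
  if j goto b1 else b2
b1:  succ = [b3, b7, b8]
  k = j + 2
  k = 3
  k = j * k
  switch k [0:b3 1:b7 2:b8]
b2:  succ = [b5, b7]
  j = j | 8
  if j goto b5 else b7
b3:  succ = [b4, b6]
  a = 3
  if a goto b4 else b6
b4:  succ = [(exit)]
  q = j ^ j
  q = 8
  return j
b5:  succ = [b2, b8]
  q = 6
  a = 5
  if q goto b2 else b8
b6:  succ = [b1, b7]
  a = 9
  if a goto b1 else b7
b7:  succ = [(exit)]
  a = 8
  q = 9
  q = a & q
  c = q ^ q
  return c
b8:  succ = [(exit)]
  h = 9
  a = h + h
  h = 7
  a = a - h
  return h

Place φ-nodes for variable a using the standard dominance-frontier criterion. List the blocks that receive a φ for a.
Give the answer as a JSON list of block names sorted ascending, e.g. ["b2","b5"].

idom tree: b1←b0 b2←b0 b3←b1 b4←b3 b5←b2 b6←b3 b7←b0 b8←b0
Dom∩ at merges:
  b1: preds {b0,b6}: {b0} ∩ {b0,b1,b3,b6} = {b0}; idom=b0
  b2: preds {b0,b5}: {b0} ∩ {b0,b2,b5} = {b0}; idom=b0
  b7: preds {b1,b2,b6}: {b0,b1} ∩ {b0,b2} ∩ {b0,b1,b3,b6} = {b0}; idom=b0
  b8: preds {b1,b5}: {b0,b1} ∩ {b0,b2,b5} = {b0}; idom=b0

DF derivation:
  b1←b0: walk · to b0
  b1←b6: walk b6→b3→b1 to b0
  b2←b0: walk · to b0
  b2←b5: walk b5→b2 to b0
  b7←b1: walk b1 to b0
  b7←b2: walk b2 to b0
  b7←b6: walk b6→b3→b1 to b0
  b8←b1: walk b1 to b0
  b8←b5: walk b5→b2 to b0
  b0 → ∅
  b1 → {b1,b7,b8}
  b2 → {b2,b7,b8}
  b3 → {b1,b7}
  b4 → ∅
  b5 → {b2,b8}
  b6 → {b1,b7}
  b7 → ∅
  b8 → ∅

φ for a: defs {b3,b5,b6,b7,b8}
  DF⁺ = {b1,b2,b7,b8}

Answer: ["b1", "b2", "b7", "b8"]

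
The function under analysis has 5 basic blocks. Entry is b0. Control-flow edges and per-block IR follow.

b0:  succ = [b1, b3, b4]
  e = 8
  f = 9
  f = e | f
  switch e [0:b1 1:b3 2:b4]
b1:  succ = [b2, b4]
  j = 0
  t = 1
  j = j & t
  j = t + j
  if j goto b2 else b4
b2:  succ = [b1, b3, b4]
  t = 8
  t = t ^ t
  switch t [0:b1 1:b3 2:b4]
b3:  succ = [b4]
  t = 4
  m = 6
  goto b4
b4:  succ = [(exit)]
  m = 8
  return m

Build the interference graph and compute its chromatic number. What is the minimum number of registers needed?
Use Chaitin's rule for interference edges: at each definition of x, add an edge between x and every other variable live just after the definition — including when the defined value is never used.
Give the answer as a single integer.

Answer: 2

Analysis:
Block summaries:
  b0: {e,f} / ∅
  b1: {j,t} / ∅
  b2: {t} / ∅
  b3: {m,t} / ∅
  b4: {m} / ∅

Liveness:
  b0 li=∅ lo=∅
  b1 li=∅ lo=∅
  b2 li=∅ lo=∅
  b3 li=∅ lo=∅
  b4 li=∅ lo=∅

Interference:
  e: {f}
  f: {e}
  j: {t}
  m: ∅
  t: {j}

Registers:
  lower bound: {e,f} mutually conflict ⇒ χ ≥ 2
  assign e→R0 f→R1 j→R0 m→R0 t→R1 — no edge inside a register ⇒ χ ≤ 2
  χ = 2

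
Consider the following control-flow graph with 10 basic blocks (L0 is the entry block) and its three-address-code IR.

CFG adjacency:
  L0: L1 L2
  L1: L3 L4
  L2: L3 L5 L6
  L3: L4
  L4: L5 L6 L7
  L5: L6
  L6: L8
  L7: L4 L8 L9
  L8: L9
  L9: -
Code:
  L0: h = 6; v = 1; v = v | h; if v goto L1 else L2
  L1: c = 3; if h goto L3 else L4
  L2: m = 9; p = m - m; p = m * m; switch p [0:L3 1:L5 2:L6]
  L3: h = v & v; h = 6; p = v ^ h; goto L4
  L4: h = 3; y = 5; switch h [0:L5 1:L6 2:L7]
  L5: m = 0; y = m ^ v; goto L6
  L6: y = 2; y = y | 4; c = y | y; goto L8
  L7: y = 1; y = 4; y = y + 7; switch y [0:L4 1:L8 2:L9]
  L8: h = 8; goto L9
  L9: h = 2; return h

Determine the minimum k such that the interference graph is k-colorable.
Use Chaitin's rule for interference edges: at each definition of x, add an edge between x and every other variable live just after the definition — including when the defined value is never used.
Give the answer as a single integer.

def/use:
  L0 def {h,v} use ∅
  L1 def {c} use {h}
  L2 def {m,p} use ∅
  L3 def {h,p} use {v}
  L4 def {h,y} use ∅
  L5 def {m,y} use {v}
  L6 def {c,y} use ∅
  L7 def {y} use ∅
  L8 def {h} use ∅
  L9 def {h} use ∅

Liveness:
  L0: in=∅ out={h,v}
  L1: in={h,v} out={v}
  L2: in={v} out={v}
  L3: in={v} out={v}
  L4: in={v} out={v}
  L5: in={v} out=∅
  L6: in=∅ out=∅
  L7: in={v} out={v}
  L8: in=∅ out=∅
  L9: in=∅ out=∅

Conflict graph:
  c: {h,v}
  h: {c,v,y}
  m: {p,v}
  p: {m,v}
  v: {c,h,m,p,y}
  y: {h,v}

Colouring:
  {c,h,v} pairwise interfere (3-clique) ⇒ χ ≥ 3
  assign c→r2 h→r1 m→r1 p→r2 v→r0 y→r2 — no edge inside a register ⇒ χ ≤ 3
  χ = 3

Answer: 3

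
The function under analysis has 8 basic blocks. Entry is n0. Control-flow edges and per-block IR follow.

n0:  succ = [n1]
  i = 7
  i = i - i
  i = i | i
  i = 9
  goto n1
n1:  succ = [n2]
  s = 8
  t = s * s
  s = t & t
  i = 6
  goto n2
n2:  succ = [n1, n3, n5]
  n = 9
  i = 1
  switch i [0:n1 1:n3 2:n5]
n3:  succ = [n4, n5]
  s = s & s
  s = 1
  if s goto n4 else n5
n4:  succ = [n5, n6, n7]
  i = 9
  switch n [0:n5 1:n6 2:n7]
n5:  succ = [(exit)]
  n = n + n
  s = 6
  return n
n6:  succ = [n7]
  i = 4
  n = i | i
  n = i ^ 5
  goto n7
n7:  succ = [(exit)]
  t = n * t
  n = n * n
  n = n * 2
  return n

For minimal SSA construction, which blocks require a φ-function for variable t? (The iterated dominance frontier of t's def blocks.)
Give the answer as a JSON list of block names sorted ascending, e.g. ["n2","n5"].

Answer: ["n1"]

Working:
idom tree: n1←n0 n2←n1 n3←n2 n4←n3 n5←n2 n6←n4 n7←n4
Dom∩ at merges:
  n1: preds {n0,n2}: {n0} ∩ {n0,n1,n2} = {n0}; idom=n0
  n5: preds {n2,n3,n4}: {n0,n1,n2} ∩ {n0,n1,n2,n3} ∩ {n0,n1,n2,n3,n4} = {n0,n1,n2}; idom=n2
  n7: preds {n4,n6}: {n0,n1,n2,n3,n4} ∩ {n0,n1,n2,n3,n4,n6} = {n0,n1,n2,n3,n4}; idom=n4

Frontier:
  n1←n0: walk · to n0
  n1←n2: walk n2→n1 to n0
  n5←n2: walk · to n2
  n5←n3: walk n3 to n2
  n5←n4: walk n4→n3 to n2
  n7←n4: walk · to n4
  n7←n6: walk n6 to n4
  n0 → ∅
  n1 → {n1}
  n2 → {n1}
  n3 → {n5}
  n4 → {n5}
  n5 → ∅
  n6 → {n7}
  n7 → ∅

φ for t: defs {n1,n7}
  DF⁺ = {n1}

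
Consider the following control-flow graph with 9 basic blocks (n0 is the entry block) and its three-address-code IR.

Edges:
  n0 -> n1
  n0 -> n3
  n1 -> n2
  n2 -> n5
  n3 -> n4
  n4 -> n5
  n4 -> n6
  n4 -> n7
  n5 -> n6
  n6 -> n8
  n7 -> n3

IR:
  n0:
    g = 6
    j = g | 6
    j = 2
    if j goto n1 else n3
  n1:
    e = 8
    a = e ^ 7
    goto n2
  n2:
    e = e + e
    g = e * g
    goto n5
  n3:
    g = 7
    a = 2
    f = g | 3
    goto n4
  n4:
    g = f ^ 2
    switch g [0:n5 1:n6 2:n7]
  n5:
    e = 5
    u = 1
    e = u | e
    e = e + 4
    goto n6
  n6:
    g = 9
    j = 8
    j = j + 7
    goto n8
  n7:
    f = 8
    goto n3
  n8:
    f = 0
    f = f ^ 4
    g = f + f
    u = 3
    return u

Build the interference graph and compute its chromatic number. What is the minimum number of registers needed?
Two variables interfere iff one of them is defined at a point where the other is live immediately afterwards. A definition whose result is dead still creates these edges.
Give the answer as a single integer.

def/use:
  n0: def={g,j} ue=∅
  n1: def={a,e} ue=∅
  n2: def={e,g} ue={e,g}
  n3: def={a,f,g} ue=∅
  n4: def={g} ue={f}
  n5: def={e,u} ue=∅
  n6: def={g,j} ue=∅
  n7: def={f} ue=∅
  n8: def={f,g,u} ue=∅

Liveness:
  n0 li=∅ lo={g}
  n1 li={g} lo={e,g}
  n2 li={e,g} lo=∅
  n3 li=∅ lo={f}
  n4 li={f} lo=∅
  n5 li=∅ lo=∅
  n6 li=∅ lo=∅
  n7 li=∅ lo=∅
  n8 li=∅ lo=∅

Interference:
  a: {e,g}
  e: {a,g,u}
  f: ∅
  g: {a,e,j}
  j: {g}
  u: {e}

Colouring:
  clique {a,e,g} ⇒ need ≥ 3
  assign a→R2 e→R0 f→R0 g→R1 j→R0 u→R1 — no edge inside a register ⇒ χ ≤ 3
  χ = 3

Answer: 3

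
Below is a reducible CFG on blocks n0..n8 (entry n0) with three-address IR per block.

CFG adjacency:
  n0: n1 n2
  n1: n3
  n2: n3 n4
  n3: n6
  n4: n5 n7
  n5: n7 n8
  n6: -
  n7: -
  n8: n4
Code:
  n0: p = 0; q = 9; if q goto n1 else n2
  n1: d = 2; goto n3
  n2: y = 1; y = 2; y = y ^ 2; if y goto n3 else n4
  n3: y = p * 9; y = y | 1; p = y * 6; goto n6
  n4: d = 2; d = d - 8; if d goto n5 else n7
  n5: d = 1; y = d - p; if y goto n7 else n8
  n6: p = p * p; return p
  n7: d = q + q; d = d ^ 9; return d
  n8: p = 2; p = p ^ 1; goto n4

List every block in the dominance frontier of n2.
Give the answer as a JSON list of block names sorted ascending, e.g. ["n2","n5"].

Answer: ["n3"]

Analysis:
idom tree: n1←n0 n2←n0 n3←n0 n4←n2 n5←n4 n6←n3 n7←n4 n8←n5
Dom∩ at merges:
  n3: preds {n1,n2}: {n0,n1} ∩ {n0,n2} = {n0}; idom=n0
  n4: preds {n2,n8}: {n0,n2} ∩ {n0,n2,n4,n5,n8} = {n0,n2}; idom=n2
  n7: preds {n4,n5}: {n0,n2,n4} ∩ {n0,n2,n4,n5} = {n0,n2,n4}; idom=n4

Frontier:
  n3←n1: walk n1 to n0
  n3←n2: walk n2 to n0
  n4←n2: walk · to n2
  n4←n8: walk n8→n5→n4 to n2
  n7←n4: walk · to n4
  n7←n5: walk n5 to n4
  n0: DF=∅
  n1: DF={n3}
  n2: DF={n3}
  n3: DF=∅
  n4: DF={n4}
  n5: DF={n4,n7}
  n6: DF=∅
  n7: DF=∅
  n8: DF={n4}

DF(n2) = ["n3"]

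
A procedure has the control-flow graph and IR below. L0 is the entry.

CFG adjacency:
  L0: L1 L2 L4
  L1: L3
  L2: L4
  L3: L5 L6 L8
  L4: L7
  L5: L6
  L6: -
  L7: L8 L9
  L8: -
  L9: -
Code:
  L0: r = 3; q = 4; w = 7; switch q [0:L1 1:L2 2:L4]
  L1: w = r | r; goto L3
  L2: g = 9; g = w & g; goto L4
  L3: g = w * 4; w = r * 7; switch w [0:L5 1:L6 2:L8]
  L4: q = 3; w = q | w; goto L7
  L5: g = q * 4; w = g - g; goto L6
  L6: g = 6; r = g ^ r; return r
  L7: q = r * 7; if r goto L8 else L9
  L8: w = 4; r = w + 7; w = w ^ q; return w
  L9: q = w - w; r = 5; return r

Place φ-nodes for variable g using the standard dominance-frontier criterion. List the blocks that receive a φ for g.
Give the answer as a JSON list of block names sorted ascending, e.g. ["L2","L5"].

Answer: ["L4", "L6", "L8"]

Analysis:
idom tree: L1←L0 L2←L0 L3←L1 L4←L0 L5←L3 L6←L3 L7←L4 L8←L0 L9←L7
Join-block Dom:
  L4: preds {L0,L2}: {L0} ∩ {L0,L2} = {L0}; idom=L0
  L6: preds {L3,L5}: {L0,L1,L3} ∩ {L0,L1,L3,L5} = {L0,L1,L3}; idom=L3
  L8: preds {L3,L7}: {L0,L1,L3} ∩ {L0,L4,L7} = {L0}; idom=L0

DF derivation:
  L4←L0: walk · to L0
  L4←L2: walk L2 to L0
  L6←L3: walk · to L3
  L6←L5: walk L5 to L3
  L8←L3: walk L3→L1 to L0
  L8←L7: walk L7→L4 to L0
  L0: DF=∅
  L1: DF={L8}
  L2: DF={L4}
  L3: DF={L8}
  L4: DF={L8}
  L5: DF={L6}
  L6: DF=∅
  L7: DF={L8}
  L8: DF=∅
  L9: DF=∅

φ for g: defs {L2,L3,L5,L6}
  DF⁺ = {L4,L6,L8}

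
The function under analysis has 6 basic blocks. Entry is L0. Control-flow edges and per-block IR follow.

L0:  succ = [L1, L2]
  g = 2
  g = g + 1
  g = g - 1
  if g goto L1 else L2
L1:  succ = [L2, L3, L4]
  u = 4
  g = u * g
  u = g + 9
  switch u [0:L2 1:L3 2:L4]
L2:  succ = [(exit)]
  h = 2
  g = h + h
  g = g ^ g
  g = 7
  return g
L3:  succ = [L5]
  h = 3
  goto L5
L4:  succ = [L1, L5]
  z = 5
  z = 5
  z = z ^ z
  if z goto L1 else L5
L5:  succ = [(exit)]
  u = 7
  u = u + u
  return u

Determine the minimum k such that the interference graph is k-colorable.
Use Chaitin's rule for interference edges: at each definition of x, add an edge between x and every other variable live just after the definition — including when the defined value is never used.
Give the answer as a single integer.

def/use:
  L0 def {g} use ∅
  L1 def {g,u} use {g}
  L2 def {g,h} use ∅
  L3 def {h} use ∅
  L4 def {z} use ∅
  L5 def {u} use ∅

Liveness:
  live L0: ∅→{g}
  live L1: {g}→{g}
  live L2: ∅→∅
  live L3: ∅→∅
  live L4: {g}→{g}
  live L5: ∅→∅

Interference:
  g — {u,z}
  h — ∅
  u — {g}
  z — {g}

Colouring:
  {g,u} pairwise interfere (2-clique) ⇒ χ ≥ 2
  assign g→r0 h→r0 u→r1 z→r1 — no edge inside a register ⇒ χ ≤ 2
  χ = 2

Answer: 2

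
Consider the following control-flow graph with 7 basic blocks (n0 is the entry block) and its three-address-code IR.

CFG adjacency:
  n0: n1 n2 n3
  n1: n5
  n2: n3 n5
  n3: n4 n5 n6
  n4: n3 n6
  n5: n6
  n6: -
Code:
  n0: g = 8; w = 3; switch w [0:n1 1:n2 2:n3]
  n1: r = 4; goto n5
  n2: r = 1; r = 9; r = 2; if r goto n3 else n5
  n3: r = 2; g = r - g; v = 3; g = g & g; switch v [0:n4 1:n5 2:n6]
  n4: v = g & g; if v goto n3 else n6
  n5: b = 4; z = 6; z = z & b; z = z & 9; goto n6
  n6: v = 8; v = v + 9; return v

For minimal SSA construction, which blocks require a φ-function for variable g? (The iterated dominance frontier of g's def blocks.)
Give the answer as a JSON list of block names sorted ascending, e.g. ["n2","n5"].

idom tree: n1←n0 n2←n0 n3←n0 n4←n3 n5←n0 n6←n0
Join-block Dom:
  n3: preds {n0,n2,n4}: {n0} ∩ {n0,n2} ∩ {n0,n3,n4} = {n0}; idom=n0
  n5: preds {n1,n2,n3}: {n0,n1} ∩ {n0,n2} ∩ {n0,n3} = {n0}; idom=n0
  n6: preds {n3,n4,n5}: {n0,n3} ∩ {n0,n3,n4} ∩ {n0,n5} = {n0}; idom=n0

DF derivation:
  n3←n0: walk · to n0
  n3←n2: walk n2 to n0
  n3←n4: walk n4→n3 to n0
  n5←n1: walk n1 to n0
  n5←n2: walk n2 to n0
  n5←n3: walk n3 to n0
  n6←n3: walk n3 to n0
  n6←n4: walk n4→n3 to n0
  n6←n5: walk n5 to n0
  n0: DF=∅
  n1: DF={n5}
  n2: DF={n3,n5}
  n3: DF={n3,n5,n6}
  n4: DF={n3,n6}
  n5: DF={n6}
  n6: DF=∅

φ for g: defs {n0,n3}
  DF⁺ = {n3,n5,n6}

Answer: ["n3", "n5", "n6"]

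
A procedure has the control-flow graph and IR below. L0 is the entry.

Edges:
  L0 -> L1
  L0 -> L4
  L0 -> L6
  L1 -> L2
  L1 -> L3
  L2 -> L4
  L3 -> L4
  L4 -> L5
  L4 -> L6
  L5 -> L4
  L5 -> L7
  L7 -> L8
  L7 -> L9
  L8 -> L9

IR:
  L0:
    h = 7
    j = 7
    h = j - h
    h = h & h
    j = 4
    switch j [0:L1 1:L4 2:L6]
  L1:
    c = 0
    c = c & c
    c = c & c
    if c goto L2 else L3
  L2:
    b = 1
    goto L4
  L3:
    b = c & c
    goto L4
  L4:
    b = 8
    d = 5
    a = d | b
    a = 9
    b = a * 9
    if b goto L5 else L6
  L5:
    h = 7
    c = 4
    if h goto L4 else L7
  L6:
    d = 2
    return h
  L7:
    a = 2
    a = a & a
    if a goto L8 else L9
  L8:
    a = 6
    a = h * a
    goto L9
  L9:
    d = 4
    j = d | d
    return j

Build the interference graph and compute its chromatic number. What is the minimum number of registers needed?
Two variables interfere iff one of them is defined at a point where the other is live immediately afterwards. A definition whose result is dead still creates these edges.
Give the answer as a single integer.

Per-block:
  L0 def {h,j} use ∅
  L1 def {c} use ∅
  L2 def {b} use ∅
  L3 def {b} use {c}
  L4 def {a,b,d} use ∅
  L5 def {c,h} use ∅
  L6 def {d} use {h}
  L7 def {a} use ∅
  L8 def {a} use {h}
  L9 def {d,j} use ∅

Backward fixpoint:
  L0: in=∅ out={h}
  L1: in={h} out={c,h}
  L2: in={h} out={h}
  L3: in={c,h} out={h}
  L4: in={h} out={h}
  L5: in=∅ out={h}
  L6: in={h} out=∅
  L7: in={h} out={h}
  L8: in={h} out=∅
  L9: in=∅ out=∅

Interference:
  a — {h}
  b — {d,h}
  c — {h}
  d — {b,h}
  h — {a,b,c,d,j}
  j — {h}

Registers:
  lower bound: {b,d,h} mutually conflict ⇒ χ ≥ 3
  3-colouring: r0={h}  r1={a,b,c,j}  r2={d}
  χ = 3

Answer: 3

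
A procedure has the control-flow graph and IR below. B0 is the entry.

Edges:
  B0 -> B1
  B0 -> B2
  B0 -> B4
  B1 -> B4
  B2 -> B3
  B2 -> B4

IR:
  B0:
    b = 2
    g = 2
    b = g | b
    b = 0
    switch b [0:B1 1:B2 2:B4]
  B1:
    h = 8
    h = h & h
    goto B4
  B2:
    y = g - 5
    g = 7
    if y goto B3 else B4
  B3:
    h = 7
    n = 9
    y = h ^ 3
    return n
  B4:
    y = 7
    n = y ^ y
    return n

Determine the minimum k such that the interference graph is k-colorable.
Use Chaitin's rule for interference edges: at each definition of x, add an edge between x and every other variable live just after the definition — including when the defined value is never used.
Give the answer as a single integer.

Per-block:
  B0: {b,g} / ∅
  B1: {h} / ∅
  B2: {g,y} / {g}
  B3: {h,n,y} / ∅
  B4: {n,y} / ∅

Liveness:
  B0 li=∅ lo={g}
  B1 li=∅ lo=∅
  B2 li={g} lo=∅
  B3 li=∅ lo=∅
  B4 li=∅ lo=∅

Interference:
  b — {g}
  g — {b,y}
  h — {n}
  n — {h,y}
  y — {g,n}

Registers:
  lower bound: {b,g} mutually conflict ⇒ χ ≥ 2
  assign b→c1 g→c0 h→c1 n→c0 y→c1 — no edge inside a register ⇒ χ ≤ 2
  χ = 2

Answer: 2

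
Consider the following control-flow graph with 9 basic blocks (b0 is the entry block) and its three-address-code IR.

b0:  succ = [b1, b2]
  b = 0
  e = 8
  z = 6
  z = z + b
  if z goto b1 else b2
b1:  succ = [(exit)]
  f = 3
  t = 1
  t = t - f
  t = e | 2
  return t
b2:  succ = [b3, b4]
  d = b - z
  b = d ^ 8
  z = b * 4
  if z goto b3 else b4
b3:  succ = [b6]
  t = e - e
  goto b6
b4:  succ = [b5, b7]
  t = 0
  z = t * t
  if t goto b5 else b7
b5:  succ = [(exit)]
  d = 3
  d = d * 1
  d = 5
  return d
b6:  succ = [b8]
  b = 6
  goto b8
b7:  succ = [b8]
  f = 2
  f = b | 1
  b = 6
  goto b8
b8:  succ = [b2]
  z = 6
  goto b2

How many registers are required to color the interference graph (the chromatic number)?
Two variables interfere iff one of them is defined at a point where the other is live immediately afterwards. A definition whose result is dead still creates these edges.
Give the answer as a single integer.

def/use:
  b0: {b,e,z} / ∅
  b1: {f,t} / {e}
  b2: {b,d,z} / {b,z}
  b3: {t} / {e}
  b4: {t,z} / ∅
  b5: {d} / ∅
  b6: {b} / ∅
  b7: {b,f} / {b}
  b8: {z} / ∅

Backward fixpoint:
  b0: in=∅ out={b,e,z}
  b1: in={e} out=∅
  b2: in={b,e,z} out={b,e}
  b3: in={e} out={e}
  b4: in={b,e} out={b,e}
  b5: in=∅ out=∅
  b6: in={e} out={b,e}
  b7: in={b,e} out={b,e}
  b8: in={b,e} out={b,e,z}

Interfere edges:
  b: {e,f,t,z}
  d: {e}
  e: {b,d,f,t,z}
  f: {b,e,t}
  t: {b,e,f,z}
  z: {b,e,t}

Colouring:
  clique {b,e,f,t} ⇒ need ≥ 4
  assign b→c1 d→c1 e→c0 f→c3 t→c2 z→c3 — no edge inside a register ⇒ χ ≤ 4
  χ = 4

Answer: 4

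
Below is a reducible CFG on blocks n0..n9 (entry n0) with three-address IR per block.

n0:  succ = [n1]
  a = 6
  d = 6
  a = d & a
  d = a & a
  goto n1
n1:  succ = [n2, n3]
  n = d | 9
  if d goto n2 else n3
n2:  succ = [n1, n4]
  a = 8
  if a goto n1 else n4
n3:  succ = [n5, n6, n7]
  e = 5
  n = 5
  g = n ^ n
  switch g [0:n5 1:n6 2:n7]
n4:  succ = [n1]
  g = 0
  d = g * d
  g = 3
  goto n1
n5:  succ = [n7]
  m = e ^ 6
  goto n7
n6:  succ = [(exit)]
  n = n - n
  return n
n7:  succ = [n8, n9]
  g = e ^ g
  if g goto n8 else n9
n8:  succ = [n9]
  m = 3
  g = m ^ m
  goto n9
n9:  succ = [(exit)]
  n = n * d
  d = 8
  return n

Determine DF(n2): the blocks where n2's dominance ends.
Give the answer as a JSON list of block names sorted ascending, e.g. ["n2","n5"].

idom tree: n1←n0 n2←n1 n3←n1 n4←n2 n5←n3 n6←n3 n7←n3 n8←n7 n9←n7
Dom∩ at merges:
  n1: preds {n0,n2,n4}: {n0} ∩ {n0,n1,n2} ∩ {n0,n1,n2,n4} = {n0}; idom=n0
  n7: preds {n3,n5}: {n0,n1,n3} ∩ {n0,n1,n3,n5} = {n0,n1,n3}; idom=n3
  n9: preds {n7,n8}: {n0,n1,n3,n7} ∩ {n0,n1,n3,n7,n8} = {n0,n1,n3,n7}; idom=n7

Frontier:
  join n1 pred n0: · stop@n0
  join n1 pred n2: n2→n1 stop@n0
  join n1 pred n4: n4→n2→n1 stop@n0
  join n7 pred n3: · stop@n3
  join n7 pred n5: n5 stop@n3
  join n9 pred n7: · stop@n7
  join n9 pred n8: n8 stop@n7
  n0: DF=∅
  n1: DF={n1}
  n2: DF={n1}
  n3: DF=∅
  n4: DF={n1}
  n5: DF={n7}
  n6: DF=∅
  n7: DF=∅
  n8: DF={n9}
  n9: DF=∅

DF(n2) = ["n1"]

Answer: ["n1"]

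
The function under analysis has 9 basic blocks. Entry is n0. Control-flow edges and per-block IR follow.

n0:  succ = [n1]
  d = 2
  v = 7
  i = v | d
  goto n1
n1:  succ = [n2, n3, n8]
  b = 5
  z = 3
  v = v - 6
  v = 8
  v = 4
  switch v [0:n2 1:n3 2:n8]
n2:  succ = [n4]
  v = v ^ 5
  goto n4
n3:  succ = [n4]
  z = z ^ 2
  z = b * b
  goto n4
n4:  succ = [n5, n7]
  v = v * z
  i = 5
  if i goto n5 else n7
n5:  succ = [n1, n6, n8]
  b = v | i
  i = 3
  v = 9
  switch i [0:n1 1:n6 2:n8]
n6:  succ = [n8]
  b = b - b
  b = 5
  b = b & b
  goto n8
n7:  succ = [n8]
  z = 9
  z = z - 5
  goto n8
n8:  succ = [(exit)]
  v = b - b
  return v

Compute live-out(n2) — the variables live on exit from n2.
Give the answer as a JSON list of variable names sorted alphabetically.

Per-block:
  n0 def {d,i,v} use ∅
  n1 def {b,v,z} use {v}
  n2 def {v} use {v}
  n3 def {z} use {b,z}
  n4 def {i,v} use {v,z}
  n5 def {b,i,v} use {i,v}
  n6 def {b} use {b}
  n7 def {z} use ∅
  n8 def {v} use {b}

Backward fixpoint:
  live n0: ∅→{v}
  live n1: {v}→{b,v,z}
  live n2: {b,v,z}→{b,v,z}
  live n3: {b,v,z}→{b,v,z}
  live n4: {b,v,z}→{b,i,v}
  live n5: {i,v}→{b,v}
  live n6: {b}→{b}
  live n7: {b}→{b}
  live n8: {b}→∅

live-out(n2) = ["b", "v", "z"]

Answer: ["b", "v", "z"]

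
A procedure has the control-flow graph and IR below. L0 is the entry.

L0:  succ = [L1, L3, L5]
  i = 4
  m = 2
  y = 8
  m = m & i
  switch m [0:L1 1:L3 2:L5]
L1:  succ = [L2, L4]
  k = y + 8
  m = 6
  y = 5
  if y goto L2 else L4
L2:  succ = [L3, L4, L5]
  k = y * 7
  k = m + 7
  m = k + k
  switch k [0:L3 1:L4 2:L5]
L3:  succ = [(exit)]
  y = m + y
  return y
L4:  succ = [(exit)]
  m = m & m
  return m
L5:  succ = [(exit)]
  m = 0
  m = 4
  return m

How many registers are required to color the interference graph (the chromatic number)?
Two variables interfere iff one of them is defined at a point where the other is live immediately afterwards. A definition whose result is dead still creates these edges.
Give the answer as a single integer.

def/use:
  L0: {i,m,y} / ∅
  L1: {k,m,y} / {y}
  L2: {k,m} / {m,y}
  L3: {y} / {m,y}
  L4: {m} / {m}
  L5: {m} / ∅

Live sets:
  live L0: ∅→{m,y}
  live L1: {y}→{m,y}
  live L2: {m,y}→{m,y}
  live L3: {m,y}→∅
  live L4: {m}→∅
  live L5: ∅→∅

Interfere edges:
  i: {m,y}
  k: {m,y}
  m: {i,k,y}
  y: {i,k,m}

Chromatic number:
  lower bound: {i,m,y} mutually conflict ⇒ χ ≥ 3
  3-colouring: r0={m}  r1={y}  r2={i,k}
  χ = 3

Answer: 3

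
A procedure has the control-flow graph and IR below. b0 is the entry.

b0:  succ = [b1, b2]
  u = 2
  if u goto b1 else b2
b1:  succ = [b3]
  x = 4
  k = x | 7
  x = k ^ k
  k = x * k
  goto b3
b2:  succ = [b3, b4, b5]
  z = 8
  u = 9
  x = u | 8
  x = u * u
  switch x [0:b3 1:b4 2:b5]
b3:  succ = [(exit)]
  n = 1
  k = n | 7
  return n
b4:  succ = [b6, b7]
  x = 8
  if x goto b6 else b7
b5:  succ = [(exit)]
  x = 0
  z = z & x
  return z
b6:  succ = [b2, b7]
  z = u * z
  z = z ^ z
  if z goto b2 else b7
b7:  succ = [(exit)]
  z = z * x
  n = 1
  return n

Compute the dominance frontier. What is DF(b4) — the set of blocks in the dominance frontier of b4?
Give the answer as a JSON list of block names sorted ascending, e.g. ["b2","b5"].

Answer: ["b2"]

Derivation:
idom tree: b1←b0 b2←b0 b3←b0 b4←b2 b5←b2 b6←b4 b7←b4
Join-block Dom:
  b2: preds {b0,b6}: {b0} ∩ {b0,b2,b4,b6} = {b0}; idom=b0
  b3: preds {b1,b2}: {b0,b1} ∩ {b0,b2} = {b0}; idom=b0
  b7: preds {b4,b6}: {b0,b2,b4} ∩ {b0,b2,b4,b6} = {b0,b2,b4}; idom=b4

DF walk-up:
  b2←b0: walk · to b0
  b2←b6: walk b6→b4→b2 to b0
  b3←b1: walk b1 to b0
  b3←b2: walk b2 to b0
  b7←b4: walk · to b4
  b7←b6: walk b6 to b4
  DF(b0)=∅
  DF(b1)={b3}
  DF(b2)={b2,b3}
  DF(b3)=∅
  DF(b4)={b2}
  DF(b5)=∅
  DF(b6)={b2,b7}
  DF(b7)=∅

DF(b4) = ["b2"]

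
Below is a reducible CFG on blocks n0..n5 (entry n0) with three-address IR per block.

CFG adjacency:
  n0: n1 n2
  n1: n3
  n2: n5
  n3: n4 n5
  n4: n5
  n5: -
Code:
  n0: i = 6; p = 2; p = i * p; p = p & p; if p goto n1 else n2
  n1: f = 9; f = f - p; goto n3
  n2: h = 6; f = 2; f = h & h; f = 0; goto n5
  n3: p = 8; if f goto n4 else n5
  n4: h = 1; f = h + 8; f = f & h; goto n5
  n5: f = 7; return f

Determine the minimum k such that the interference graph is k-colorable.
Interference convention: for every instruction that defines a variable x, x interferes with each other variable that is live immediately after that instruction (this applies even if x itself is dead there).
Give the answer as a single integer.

Answer: 2

Working:
Block summaries:
  n0 def {i,p} use ∅
  n1 def {f} use {p}
  n2 def {f,h} use ∅
  n3 def {p} use {f}
  n4 def {f,h} use ∅
  n5 def {f} use ∅

Backward fixpoint:
  live n0: ∅→{p}
  live n1: {p}→{f}
  live n2: ∅→∅
  live n3: {f}→∅
  live n4: ∅→∅
  live n5: ∅→∅

Interference:
  f: {h,p}
  h: {f}
  i: {p}
  p: {f,i}

Registers:
  lower bound: {f,h} mutually conflict ⇒ χ ≥ 2
  2-colouring: r0={f,i}  r1={h,p}
  χ = 2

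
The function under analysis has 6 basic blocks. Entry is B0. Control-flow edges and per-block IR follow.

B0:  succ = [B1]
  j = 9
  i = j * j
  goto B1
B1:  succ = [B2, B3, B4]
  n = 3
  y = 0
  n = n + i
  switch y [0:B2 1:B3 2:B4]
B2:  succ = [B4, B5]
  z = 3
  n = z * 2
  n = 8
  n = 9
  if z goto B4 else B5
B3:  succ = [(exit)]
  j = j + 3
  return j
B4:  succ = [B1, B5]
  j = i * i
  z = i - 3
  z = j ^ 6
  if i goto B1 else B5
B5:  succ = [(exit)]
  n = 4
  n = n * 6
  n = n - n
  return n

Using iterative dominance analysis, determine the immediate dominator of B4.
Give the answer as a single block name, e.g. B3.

Answer: B1

Analysis:
idom tree: B1←B0 B2←B1 B3←B1 B4←B1 B5←B1
Dom at joins:
  B1: preds {B0,B4}: {B0} ∩ {B0,B1,B4} = {B0}; idom=B0
  B4: preds {B1,B2}: {B0,B1} ∩ {B0,B1,B2} = {B0,B1}; idom=B1
  B5: preds {B2,B4}: {B0,B1,B2} ∩ {B0,B1,B4} = {B0,B1}; idom=B1

idom(B4) = B1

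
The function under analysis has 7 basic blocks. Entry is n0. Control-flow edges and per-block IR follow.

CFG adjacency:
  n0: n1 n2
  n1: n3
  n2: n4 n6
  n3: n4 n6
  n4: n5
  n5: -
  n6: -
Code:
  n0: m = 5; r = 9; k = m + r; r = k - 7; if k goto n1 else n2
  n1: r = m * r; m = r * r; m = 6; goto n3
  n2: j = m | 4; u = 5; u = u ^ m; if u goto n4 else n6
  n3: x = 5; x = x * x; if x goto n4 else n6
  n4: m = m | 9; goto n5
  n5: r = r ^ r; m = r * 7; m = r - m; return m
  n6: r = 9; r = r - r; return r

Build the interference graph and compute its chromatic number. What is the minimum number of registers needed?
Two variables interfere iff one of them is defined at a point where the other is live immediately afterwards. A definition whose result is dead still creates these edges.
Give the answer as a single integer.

Block summaries:
  n0 def {k,m,r} use ∅
  n1 def {m,r} use {m,r}
  n2 def {j,u} use {m}
  n3 def {x} use ∅
  n4 def {m} use {m}
  n5 def {m,r} use {r}
  n6 def {r} use ∅

Backward fixpoint:
  n0 li=∅ lo={m,r}
  n1 li={m,r} lo={m,r}
  n2 li={m,r} lo={m,r}
  n3 li={m,r} lo={m,r}
  n4 li={m,r} lo={r}
  n5 li={r} lo=∅
  n6 li=∅ lo=∅

Conflict graph:
  j — {m,r}
  k — {m,r}
  m — {j,k,r,u,x}
  r — {j,k,m,u,x}
  u — {m,r}
  x — {m,r}

Colouring:
  lower bound: {j,m,r} mutually conflict ⇒ χ ≥ 3
  assign j→R2 k→R2 m→R0 r→R1 u→R2 x→R2 — no edge inside a register ⇒ χ ≤ 3
  χ = 3

Answer: 3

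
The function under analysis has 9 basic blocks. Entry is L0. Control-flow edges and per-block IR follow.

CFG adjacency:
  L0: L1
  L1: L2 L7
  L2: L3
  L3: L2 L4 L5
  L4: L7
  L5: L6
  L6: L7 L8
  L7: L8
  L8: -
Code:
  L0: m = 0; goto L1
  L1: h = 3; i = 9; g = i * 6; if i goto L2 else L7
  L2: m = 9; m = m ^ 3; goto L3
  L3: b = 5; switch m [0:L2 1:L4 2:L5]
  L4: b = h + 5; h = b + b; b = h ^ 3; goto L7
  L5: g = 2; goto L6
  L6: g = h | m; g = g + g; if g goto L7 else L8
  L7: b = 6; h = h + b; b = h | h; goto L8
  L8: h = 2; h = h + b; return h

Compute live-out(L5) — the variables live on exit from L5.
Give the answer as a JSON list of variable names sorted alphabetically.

Per-block:
  L0 def {m} use ∅
  L1 def {g,h,i} use ∅
  L2 def {m} use ∅
  L3 def {b} use {m}
  L4 def {b,h} use {h}
  L5 def {g} use ∅
  L6 def {g} use {h,m}
  L7 def {b,h} use {h}
  L8 def {h} use {b}

Live sets:
  L0 li=∅ lo=∅
  L1 li=∅ lo={h}
  L2 li={h} lo={h,m}
  L3 li={h,m} lo={b,h,m}
  L4 li={h} lo={h}
  L5 li={b,h,m} lo={b,h,m}
  L6 li={b,h,m} lo={b,h}
  L7 li={h} lo={b}
  L8 li={b} lo=∅

live-out(L5) = ["b", "h", "m"]

Answer: ["b", "h", "m"]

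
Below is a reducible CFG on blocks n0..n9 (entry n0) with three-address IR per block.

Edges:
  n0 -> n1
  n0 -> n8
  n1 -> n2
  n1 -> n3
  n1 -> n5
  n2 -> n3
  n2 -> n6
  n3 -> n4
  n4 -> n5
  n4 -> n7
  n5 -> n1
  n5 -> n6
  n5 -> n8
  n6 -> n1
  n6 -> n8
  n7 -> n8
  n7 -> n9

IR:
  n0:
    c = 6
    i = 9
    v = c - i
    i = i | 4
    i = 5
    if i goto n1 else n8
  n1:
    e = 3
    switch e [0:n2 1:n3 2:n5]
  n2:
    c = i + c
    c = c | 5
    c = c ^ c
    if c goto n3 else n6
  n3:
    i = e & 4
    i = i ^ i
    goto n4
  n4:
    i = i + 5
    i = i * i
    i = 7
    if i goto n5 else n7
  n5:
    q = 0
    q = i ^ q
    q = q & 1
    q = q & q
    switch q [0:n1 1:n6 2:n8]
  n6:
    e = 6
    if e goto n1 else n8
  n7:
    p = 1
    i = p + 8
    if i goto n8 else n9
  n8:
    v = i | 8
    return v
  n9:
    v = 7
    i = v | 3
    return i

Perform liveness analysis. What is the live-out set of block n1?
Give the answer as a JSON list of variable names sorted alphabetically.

Block summaries:
  n0 def {c,i,v} use ∅
  n1 def {e} use ∅
  n2 def {c} use {c,i}
  n3 def {i} use {e}
  n4 def {i} use {i}
  n5 def {q} use {i}
  n6 def {e} use ∅
  n7 def {i,p} use ∅
  n8 def {v} use {i}
  n9 def {i,v} use ∅

Liveness:
  n0 li=∅ lo={c,i}
  n1 li={c,i} lo={c,e,i}
  n2 li={c,e,i} lo={c,e,i}
  n3 li={c,e} lo={c,i}
  n4 li={c,i} lo={c,i}
  n5 li={c,i} lo={c,i}
  n6 li={c,i} lo={c,i}
  n7 li=∅ lo={i}
  n8 li={i} lo=∅
  n9 li=∅ lo=∅

live-out(n1) = ["c", "e", "i"]

Answer: ["c", "e", "i"]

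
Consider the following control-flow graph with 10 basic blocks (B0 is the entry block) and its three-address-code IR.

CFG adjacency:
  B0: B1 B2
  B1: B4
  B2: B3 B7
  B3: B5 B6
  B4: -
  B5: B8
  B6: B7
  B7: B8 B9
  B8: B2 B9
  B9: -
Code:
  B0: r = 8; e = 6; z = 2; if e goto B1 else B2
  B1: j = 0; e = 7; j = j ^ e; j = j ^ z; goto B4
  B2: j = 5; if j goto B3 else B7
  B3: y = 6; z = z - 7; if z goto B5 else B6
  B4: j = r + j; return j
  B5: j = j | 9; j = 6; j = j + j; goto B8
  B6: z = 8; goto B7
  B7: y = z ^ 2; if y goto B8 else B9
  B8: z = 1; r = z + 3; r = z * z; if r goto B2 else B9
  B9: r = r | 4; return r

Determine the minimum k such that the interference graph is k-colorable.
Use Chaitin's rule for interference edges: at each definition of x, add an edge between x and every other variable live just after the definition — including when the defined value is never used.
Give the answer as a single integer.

Block summaries:
  B0: {e,r,z} / ∅
  B1: {e,j} / {z}
  B2: {j} / ∅
  B3: {y,z} / {z}
  B4: {j} / {j,r}
  B5: {j} / {j}
  B6: {z} / ∅
  B7: {y} / {z}
  B8: {r,z} / ∅
  B9: {r} / {r}

Backward fixpoint:
  B0 li=∅ lo={r,z}
  B1 li={r,z} lo={j,r}
  B2 li={r,z} lo={j,r,z}
  B3 li={j,r,z} lo={j,r}
  B4 li={j,r} lo=∅
  B5 li={j} lo=∅
  B6 li={r} lo={r,z}
  B7 li={r,z} lo={r}
  B8 li=∅ lo={r,z}
  B9 li={r} lo=∅

Conflict graph:
  e — {j,r,z}
  j — {e,r,y,z}
  r — {e,j,y,z}
  y — {j,r,z}
  z — {e,j,r,y}

Chromatic number:
  lower bound: {e,j,r,z} mutually conflict ⇒ χ ≥ 4
  4-colouring: c0={j}  c1={r}  c2={z}  c3={e,y}
  χ = 4

Answer: 4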